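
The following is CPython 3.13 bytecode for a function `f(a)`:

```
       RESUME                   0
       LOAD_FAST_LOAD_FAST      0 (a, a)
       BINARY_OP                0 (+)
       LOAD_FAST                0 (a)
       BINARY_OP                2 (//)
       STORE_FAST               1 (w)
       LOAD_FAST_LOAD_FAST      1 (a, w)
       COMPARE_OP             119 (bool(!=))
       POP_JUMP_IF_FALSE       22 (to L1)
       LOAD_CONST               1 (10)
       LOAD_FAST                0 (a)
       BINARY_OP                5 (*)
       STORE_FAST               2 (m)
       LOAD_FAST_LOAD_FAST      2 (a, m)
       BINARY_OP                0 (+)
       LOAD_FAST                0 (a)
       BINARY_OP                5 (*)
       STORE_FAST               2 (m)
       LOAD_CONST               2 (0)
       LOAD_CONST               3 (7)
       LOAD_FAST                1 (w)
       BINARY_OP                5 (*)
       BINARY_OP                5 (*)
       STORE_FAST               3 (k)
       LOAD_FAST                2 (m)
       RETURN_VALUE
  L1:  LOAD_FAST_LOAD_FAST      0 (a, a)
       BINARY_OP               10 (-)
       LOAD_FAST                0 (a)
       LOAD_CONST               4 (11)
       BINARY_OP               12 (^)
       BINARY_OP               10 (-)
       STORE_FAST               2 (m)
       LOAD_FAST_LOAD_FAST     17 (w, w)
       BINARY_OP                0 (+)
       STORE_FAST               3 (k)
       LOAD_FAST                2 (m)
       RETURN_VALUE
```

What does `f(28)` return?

LOAD_FAST_LOAD_FAST a,a → push 28,28. Stack: [28, 28]
BINARY_OP + → 28 + 28 = 56. Stack: [56]
LOAD_FAST a → push 28. Stack: [56, 28]
BINARY_OP // → 56 // 28 = 2. Stack: [2]
STORE_FAST w → w=2. Stack: []
LOAD_FAST_LOAD_FAST a,w → push 28,2. Stack: [28, 2]
COMPARE_OP bool(!=) → 28 vs 2 = True. Stack: [True]
POP_JUMP_IF_FALSE → pop True; no jump. Stack: []
LOAD_CONST → push 10. Stack: [10]
LOAD_FAST a → push 28. Stack: [10, 28]
BINARY_OP * → 10 * 28 = 280. Stack: [280]
STORE_FAST m → m=280. Stack: []
LOAD_FAST_LOAD_FAST a,m → push 28,280. Stack: [28, 280]
BINARY_OP + → 28 + 280 = 308. Stack: [308]
LOAD_FAST a → push 28. Stack: [308, 28]
BINARY_OP * → 308 * 28 = 8624. Stack: [8624]
STORE_FAST m → m=8624. Stack: []
LOAD_CONST → push 0. Stack: [0]
LOAD_CONST → push 7. Stack: [0, 7]
LOAD_FAST w → push 2. Stack: [0, 7, 2]
BINARY_OP * → 7 * 2 = 14. Stack: [0, 14]
BINARY_OP * → 0 * 14 = 0. Stack: [0]
STORE_FAST k → k=0. Stack: []
LOAD_FAST m → push 8624. Stack: [8624]
RETURN_VALUE → return 8624.

8624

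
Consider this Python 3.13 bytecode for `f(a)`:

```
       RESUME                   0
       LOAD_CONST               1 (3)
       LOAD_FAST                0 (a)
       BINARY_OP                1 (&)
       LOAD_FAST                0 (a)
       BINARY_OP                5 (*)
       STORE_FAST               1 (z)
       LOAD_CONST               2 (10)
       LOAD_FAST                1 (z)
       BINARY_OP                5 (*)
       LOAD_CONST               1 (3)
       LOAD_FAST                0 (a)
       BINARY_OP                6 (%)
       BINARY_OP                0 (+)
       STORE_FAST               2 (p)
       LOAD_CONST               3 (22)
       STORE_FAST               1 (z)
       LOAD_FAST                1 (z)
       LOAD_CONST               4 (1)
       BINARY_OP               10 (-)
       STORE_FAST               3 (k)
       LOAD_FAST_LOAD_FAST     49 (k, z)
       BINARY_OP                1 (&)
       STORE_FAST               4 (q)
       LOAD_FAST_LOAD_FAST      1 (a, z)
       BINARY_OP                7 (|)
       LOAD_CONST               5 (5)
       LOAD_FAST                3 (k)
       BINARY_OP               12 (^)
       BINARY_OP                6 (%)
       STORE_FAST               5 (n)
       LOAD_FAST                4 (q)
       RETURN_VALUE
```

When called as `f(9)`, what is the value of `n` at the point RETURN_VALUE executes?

LOAD_CONST → push 3. Stack: [3]
LOAD_FAST a → push 9. Stack: [3, 9]
BINARY_OP & → 3 & 9 = 1. Stack: [1]
LOAD_FAST a → push 9. Stack: [1, 9]
BINARY_OP * → 1 * 9 = 9. Stack: [9]
STORE_FAST z → z=9. Stack: []
LOAD_CONST → push 10. Stack: [10]
LOAD_FAST z → push 9. Stack: [10, 9]
BINARY_OP * → 10 * 9 = 90. Stack: [90]
LOAD_CONST → push 3. Stack: [90, 3]
LOAD_FAST a → push 9. Stack: [90, 3, 9]
BINARY_OP % → 3 % 9 = 3. Stack: [90, 3]
BINARY_OP + → 90 + 3 = 93. Stack: [93]
STORE_FAST p → p=93. Stack: []
LOAD_CONST → push 22. Stack: [22]
STORE_FAST z → z=22. Stack: []
LOAD_FAST z → push 22. Stack: [22]
LOAD_CONST → push 1. Stack: [22, 1]
BINARY_OP - → 22 - 1 = 21. Stack: [21]
STORE_FAST k → k=21. Stack: []
LOAD_FAST_LOAD_FAST k,z → push 21,22. Stack: [21, 22]
BINARY_OP & → 21 & 22 = 20. Stack: [20]
STORE_FAST q → q=20. Stack: []
LOAD_FAST_LOAD_FAST a,z → push 9,22. Stack: [9, 22]
BINARY_OP | → 9 | 22 = 31. Stack: [31]
LOAD_CONST → push 5. Stack: [31, 5]
LOAD_FAST k → push 21. Stack: [31, 5, 21]
BINARY_OP ^ → 5 ^ 21 = 16. Stack: [31, 16]
BINARY_OP % → 31 % 16 = 15. Stack: [15]
STORE_FAST n → n=15. Stack: []
LOAD_FAST q → push 20. Stack: [20]
RETURN_VALUE → return 20.

15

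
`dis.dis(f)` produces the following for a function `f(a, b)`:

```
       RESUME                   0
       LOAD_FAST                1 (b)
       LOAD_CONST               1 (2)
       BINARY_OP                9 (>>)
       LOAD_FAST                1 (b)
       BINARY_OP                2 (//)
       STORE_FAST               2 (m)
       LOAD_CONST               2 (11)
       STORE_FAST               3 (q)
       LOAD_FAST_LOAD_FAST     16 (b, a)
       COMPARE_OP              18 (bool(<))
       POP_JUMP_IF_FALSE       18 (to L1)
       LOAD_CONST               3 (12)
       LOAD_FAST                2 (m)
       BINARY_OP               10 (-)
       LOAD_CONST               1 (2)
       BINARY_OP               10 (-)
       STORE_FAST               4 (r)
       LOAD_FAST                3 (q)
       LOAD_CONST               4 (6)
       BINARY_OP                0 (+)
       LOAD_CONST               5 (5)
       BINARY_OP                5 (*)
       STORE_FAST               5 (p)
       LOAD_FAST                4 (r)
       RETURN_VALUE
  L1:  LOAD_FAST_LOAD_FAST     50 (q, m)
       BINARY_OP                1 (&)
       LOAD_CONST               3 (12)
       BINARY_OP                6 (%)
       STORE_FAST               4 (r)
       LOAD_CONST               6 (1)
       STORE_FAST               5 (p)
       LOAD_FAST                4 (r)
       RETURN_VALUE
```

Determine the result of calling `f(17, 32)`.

0

LOAD_FAST b → push 32. Stack: [32]
LOAD_CONST → push 2. Stack: [32, 2]
BINARY_OP >> → 32 >> 2 = 8. Stack: [8]
LOAD_FAST b → push 32. Stack: [8, 32]
BINARY_OP // → 8 // 32 = 0. Stack: [0]
STORE_FAST m → m=0. Stack: []
LOAD_CONST → push 11. Stack: [11]
STORE_FAST q → q=11. Stack: []
LOAD_FAST_LOAD_FAST b,a → push 32,17. Stack: [32, 17]
COMPARE_OP bool(<) → 32 vs 17 = False. Stack: [False]
POP_JUMP_IF_FALSE → pop False; jump. Stack: []
LOAD_FAST_LOAD_FAST q,m → push 11,0. Stack: [11, 0]
BINARY_OP & → 11 & 0 = 0. Stack: [0]
LOAD_CONST → push 12. Stack: [0, 12]
BINARY_OP % → 0 % 12 = 0. Stack: [0]
STORE_FAST r → r=0. Stack: []
LOAD_CONST → push 1. Stack: [1]
STORE_FAST p → p=1. Stack: []
LOAD_FAST r → push 0. Stack: [0]
RETURN_VALUE → return 0.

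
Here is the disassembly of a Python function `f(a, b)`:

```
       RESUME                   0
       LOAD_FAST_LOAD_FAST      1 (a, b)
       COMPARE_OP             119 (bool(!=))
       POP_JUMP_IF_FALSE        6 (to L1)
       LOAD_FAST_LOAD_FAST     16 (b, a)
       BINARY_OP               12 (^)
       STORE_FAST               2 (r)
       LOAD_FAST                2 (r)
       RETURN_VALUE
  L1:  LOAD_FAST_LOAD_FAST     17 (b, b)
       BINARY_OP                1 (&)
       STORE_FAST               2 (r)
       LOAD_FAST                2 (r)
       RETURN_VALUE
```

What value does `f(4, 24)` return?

28

LOAD_FAST_LOAD_FAST a,b → push 4,24. Stack: [4, 24]
COMPARE_OP bool(!=) → 4 vs 24 = True. Stack: [True]
POP_JUMP_IF_FALSE → pop True; no jump. Stack: []
LOAD_FAST_LOAD_FAST b,a → push 24,4. Stack: [24, 4]
BINARY_OP ^ → 24 ^ 4 = 28. Stack: [28]
STORE_FAST r → r=28. Stack: []
LOAD_FAST r → push 28. Stack: [28]
RETURN_VALUE → return 28.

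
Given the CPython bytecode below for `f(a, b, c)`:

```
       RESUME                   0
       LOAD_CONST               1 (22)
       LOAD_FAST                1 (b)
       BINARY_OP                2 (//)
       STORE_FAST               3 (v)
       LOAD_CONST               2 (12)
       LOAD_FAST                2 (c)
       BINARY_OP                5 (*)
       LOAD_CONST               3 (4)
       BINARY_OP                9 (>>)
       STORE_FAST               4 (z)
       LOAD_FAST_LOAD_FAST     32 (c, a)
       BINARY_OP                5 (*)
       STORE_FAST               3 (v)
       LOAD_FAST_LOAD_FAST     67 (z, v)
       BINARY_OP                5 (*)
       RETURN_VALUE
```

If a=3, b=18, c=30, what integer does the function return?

1980

LOAD_CONST → push 22. Stack: [22]
LOAD_FAST b → push 18. Stack: [22, 18]
BINARY_OP // → 22 // 18 = 1. Stack: [1]
STORE_FAST v → v=1. Stack: []
LOAD_CONST → push 12. Stack: [12]
LOAD_FAST c → push 30. Stack: [12, 30]
BINARY_OP * → 12 * 30 = 360. Stack: [360]
LOAD_CONST → push 4. Stack: [360, 4]
BINARY_OP >> → 360 >> 4 = 22. Stack: [22]
STORE_FAST z → z=22. Stack: []
LOAD_FAST_LOAD_FAST c,a → push 30,3. Stack: [30, 3]
BINARY_OP * → 30 * 3 = 90. Stack: [90]
STORE_FAST v → v=90. Stack: []
LOAD_FAST_LOAD_FAST z,v → push 22,90. Stack: [22, 90]
BINARY_OP * → 22 * 90 = 1980. Stack: [1980]
RETURN_VALUE → return 1980.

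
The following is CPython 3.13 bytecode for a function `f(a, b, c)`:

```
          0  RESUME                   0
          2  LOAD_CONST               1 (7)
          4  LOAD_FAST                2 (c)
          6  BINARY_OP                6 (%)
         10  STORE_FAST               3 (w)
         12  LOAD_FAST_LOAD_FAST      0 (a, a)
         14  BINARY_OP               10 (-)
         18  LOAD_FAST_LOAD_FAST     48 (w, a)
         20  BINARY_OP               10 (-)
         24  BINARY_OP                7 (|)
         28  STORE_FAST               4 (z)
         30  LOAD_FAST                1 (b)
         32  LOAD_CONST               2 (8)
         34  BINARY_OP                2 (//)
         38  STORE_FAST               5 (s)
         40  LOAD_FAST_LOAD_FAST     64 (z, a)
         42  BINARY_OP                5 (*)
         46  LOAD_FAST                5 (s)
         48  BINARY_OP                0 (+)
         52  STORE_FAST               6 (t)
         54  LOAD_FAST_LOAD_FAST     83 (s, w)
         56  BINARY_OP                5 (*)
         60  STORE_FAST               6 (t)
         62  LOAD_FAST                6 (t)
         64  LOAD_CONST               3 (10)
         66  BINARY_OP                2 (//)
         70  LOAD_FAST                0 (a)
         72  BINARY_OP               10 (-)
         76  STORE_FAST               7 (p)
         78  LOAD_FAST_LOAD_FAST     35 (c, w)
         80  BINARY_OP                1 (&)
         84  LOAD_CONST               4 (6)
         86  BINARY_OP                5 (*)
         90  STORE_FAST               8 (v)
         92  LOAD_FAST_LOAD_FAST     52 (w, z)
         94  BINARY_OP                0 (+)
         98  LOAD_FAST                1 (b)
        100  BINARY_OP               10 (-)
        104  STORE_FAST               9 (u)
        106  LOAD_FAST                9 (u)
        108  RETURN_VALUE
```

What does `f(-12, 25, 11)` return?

1

LOAD_CONST → push 7. Stack: [7]
LOAD_FAST c → push 11. Stack: [7, 11]
BINARY_OP % → 7 % 11 = 7. Stack: [7]
STORE_FAST w → w=7. Stack: []
LOAD_FAST_LOAD_FAST a,a → push -12,-12. Stack: [-12, -12]
BINARY_OP - → -12 - -12 = 0. Stack: [0]
LOAD_FAST_LOAD_FAST w,a → push 7,-12. Stack: [0, 7, -12]
BINARY_OP - → 7 - -12 = 19. Stack: [0, 19]
BINARY_OP | → 0 | 19 = 19. Stack: [19]
STORE_FAST z → z=19. Stack: []
LOAD_FAST b → push 25. Stack: [25]
LOAD_CONST → push 8. Stack: [25, 8]
BINARY_OP // → 25 // 8 = 3. Stack: [3]
STORE_FAST s → s=3. Stack: []
LOAD_FAST_LOAD_FAST z,a → push 19,-12. Stack: [19, -12]
BINARY_OP * → 19 * -12 = -228. Stack: [-228]
LOAD_FAST s → push 3. Stack: [-228, 3]
BINARY_OP + → -228 + 3 = -225. Stack: [-225]
STORE_FAST t → t=-225. Stack: []
LOAD_FAST_LOAD_FAST s,w → push 3,7. Stack: [3, 7]
BINARY_OP * → 3 * 7 = 21. Stack: [21]
STORE_FAST t → t=21. Stack: []
LOAD_FAST t → push 21. Stack: [21]
LOAD_CONST → push 10. Stack: [21, 10]
BINARY_OP // → 21 // 10 = 2. Stack: [2]
LOAD_FAST a → push -12. Stack: [2, -12]
BINARY_OP - → 2 - -12 = 14. Stack: [14]
STORE_FAST p → p=14. Stack: []
LOAD_FAST_LOAD_FAST c,w → push 11,7. Stack: [11, 7]
BINARY_OP & → 11 & 7 = 3. Stack: [3]
LOAD_CONST → push 6. Stack: [3, 6]
BINARY_OP * → 3 * 6 = 18. Stack: [18]
STORE_FAST v → v=18. Stack: []
LOAD_FAST_LOAD_FAST w,z → push 7,19. Stack: [7, 19]
BINARY_OP + → 7 + 19 = 26. Stack: [26]
LOAD_FAST b → push 25. Stack: [26, 25]
BINARY_OP - → 26 - 25 = 1. Stack: [1]
STORE_FAST u → u=1. Stack: []
LOAD_FAST u → push 1. Stack: [1]
RETURN_VALUE → return 1.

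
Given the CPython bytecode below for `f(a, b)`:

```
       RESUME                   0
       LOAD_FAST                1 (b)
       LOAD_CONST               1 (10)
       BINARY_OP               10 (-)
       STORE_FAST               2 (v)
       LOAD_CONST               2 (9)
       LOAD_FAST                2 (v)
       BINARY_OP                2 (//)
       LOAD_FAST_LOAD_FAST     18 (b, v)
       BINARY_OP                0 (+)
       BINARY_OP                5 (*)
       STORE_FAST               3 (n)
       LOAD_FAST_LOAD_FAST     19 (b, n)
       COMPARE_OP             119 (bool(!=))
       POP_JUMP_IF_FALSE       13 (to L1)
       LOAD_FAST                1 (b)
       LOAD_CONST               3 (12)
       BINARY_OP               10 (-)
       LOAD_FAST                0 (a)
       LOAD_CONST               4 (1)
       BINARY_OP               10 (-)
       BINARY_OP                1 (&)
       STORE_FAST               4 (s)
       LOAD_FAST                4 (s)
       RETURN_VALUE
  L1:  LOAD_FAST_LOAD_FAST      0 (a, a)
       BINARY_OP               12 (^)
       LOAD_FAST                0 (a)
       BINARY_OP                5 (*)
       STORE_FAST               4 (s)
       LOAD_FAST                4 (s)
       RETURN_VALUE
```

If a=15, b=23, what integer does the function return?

LOAD_FAST b → push 23. Stack: [23]
LOAD_CONST → push 10. Stack: [23, 10]
BINARY_OP - → 23 - 10 = 13. Stack: [13]
STORE_FAST v → v=13. Stack: []
LOAD_CONST → push 9. Stack: [9]
LOAD_FAST v → push 13. Stack: [9, 13]
BINARY_OP // → 9 // 13 = 0. Stack: [0]
LOAD_FAST_LOAD_FAST b,v → push 23,13. Stack: [0, 23, 13]
BINARY_OP + → 23 + 13 = 36. Stack: [0, 36]
BINARY_OP * → 0 * 36 = 0. Stack: [0]
STORE_FAST n → n=0. Stack: []
LOAD_FAST_LOAD_FAST b,n → push 23,0. Stack: [23, 0]
COMPARE_OP bool(!=) → 23 vs 0 = True. Stack: [True]
POP_JUMP_IF_FALSE → pop True; no jump. Stack: []
LOAD_FAST b → push 23. Stack: [23]
LOAD_CONST → push 12. Stack: [23, 12]
BINARY_OP - → 23 - 12 = 11. Stack: [11]
LOAD_FAST a → push 15. Stack: [11, 15]
LOAD_CONST → push 1. Stack: [11, 15, 1]
BINARY_OP - → 15 - 1 = 14. Stack: [11, 14]
BINARY_OP & → 11 & 14 = 10. Stack: [10]
STORE_FAST s → s=10. Stack: []
LOAD_FAST s → push 10. Stack: [10]
RETURN_VALUE → return 10.

10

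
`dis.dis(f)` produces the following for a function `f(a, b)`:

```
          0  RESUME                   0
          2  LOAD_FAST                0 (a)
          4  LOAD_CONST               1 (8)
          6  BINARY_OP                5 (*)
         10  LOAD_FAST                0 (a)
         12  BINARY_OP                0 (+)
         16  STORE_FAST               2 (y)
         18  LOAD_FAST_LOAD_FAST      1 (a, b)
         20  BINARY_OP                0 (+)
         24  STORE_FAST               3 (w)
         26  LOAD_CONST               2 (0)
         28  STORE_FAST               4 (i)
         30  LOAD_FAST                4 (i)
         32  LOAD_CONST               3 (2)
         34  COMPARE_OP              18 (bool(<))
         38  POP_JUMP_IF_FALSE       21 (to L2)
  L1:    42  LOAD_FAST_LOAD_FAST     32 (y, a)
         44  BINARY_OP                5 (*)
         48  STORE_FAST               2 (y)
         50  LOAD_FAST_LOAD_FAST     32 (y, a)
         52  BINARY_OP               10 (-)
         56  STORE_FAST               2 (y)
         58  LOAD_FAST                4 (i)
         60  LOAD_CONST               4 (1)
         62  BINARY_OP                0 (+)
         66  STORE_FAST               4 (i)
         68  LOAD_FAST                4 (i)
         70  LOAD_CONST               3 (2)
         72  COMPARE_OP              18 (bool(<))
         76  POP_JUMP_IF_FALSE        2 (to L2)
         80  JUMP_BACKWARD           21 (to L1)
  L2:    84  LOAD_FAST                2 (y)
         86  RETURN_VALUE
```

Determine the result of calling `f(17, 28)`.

LOAD_FAST a → push 17. Stack: [17]
LOAD_CONST → push 8. Stack: [17, 8]
BINARY_OP * → 17 * 8 = 136. Stack: [136]
LOAD_FAST a → push 17. Stack: [136, 17]
BINARY_OP + → 136 + 17 = 153. Stack: [153]
STORE_FAST y → y=153. Stack: []
LOAD_FAST_LOAD_FAST a,b → push 17,28. Stack: [17, 28]
BINARY_OP + → 17 + 28 = 45. Stack: [45]
STORE_FAST w → w=45. Stack: []
LOAD_CONST → push 0. Stack: [0]
STORE_FAST i → i=0. Stack: []
LOAD_FAST i → push 0. Stack: [0]
LOAD_CONST → push 2. Stack: [0, 2]
COMPARE_OP bool(<) → 0 vs 2 = True. Stack: [True]
POP_JUMP_IF_FALSE → pop True; no jump. Stack: []
LOAD_FAST_LOAD_FAST y,a → push 153,17. Stack: [153, 17]
BINARY_OP * → 153 * 17 = 2601. Stack: [2601]
STORE_FAST y → y=2601. Stack: []
LOAD_FAST_LOAD_FAST y,a → push 2601,17. Stack: [2601, 17]
BINARY_OP - → 2601 - 17 = 2584. Stack: [2584]
STORE_FAST y → y=2584. Stack: []
LOAD_FAST i → push 0. Stack: [0]
LOAD_CONST → push 1. Stack: [0, 1]
BINARY_OP + → 0 + 1 = 1. Stack: [1]
STORE_FAST i → i=1. Stack: []
LOAD_FAST i → push 1. Stack: [1]
LOAD_CONST → push 2. Stack: [1, 2]
COMPARE_OP bool(<) → 1 vs 2 = True. Stack: [True]
POP_JUMP_IF_FALSE → pop True; no jump. Stack: []
LOAD_FAST_LOAD_FAST y,a → push 2584,17. Stack: [2584, 17]
BINARY_OP * → 2584 * 17 = 43928. Stack: [43928]
STORE_FAST y → y=43928. Stack: []
LOAD_FAST_LOAD_FAST y,a → push 43928,17. Stack: [43928, 17]
BINARY_OP - → 43928 - 17 = 43911. Stack: [43911]
STORE_FAST y → y=43911. Stack: []
LOAD_FAST i → push 1. Stack: [1]
LOAD_CONST → push 1. Stack: [1, 1]
BINARY_OP + → 1 + 1 = 2. Stack: [2]
STORE_FAST i → i=2. Stack: []
LOAD_FAST i → push 2. Stack: [2]
LOAD_CONST → push 2. Stack: [2, 2]
COMPARE_OP bool(<) → 2 vs 2 = False. Stack: [False]
POP_JUMP_IF_FALSE → pop False; jump. Stack: []
LOAD_FAST y → push 43911. Stack: [43911]
RETURN_VALUE → return 43911.

43911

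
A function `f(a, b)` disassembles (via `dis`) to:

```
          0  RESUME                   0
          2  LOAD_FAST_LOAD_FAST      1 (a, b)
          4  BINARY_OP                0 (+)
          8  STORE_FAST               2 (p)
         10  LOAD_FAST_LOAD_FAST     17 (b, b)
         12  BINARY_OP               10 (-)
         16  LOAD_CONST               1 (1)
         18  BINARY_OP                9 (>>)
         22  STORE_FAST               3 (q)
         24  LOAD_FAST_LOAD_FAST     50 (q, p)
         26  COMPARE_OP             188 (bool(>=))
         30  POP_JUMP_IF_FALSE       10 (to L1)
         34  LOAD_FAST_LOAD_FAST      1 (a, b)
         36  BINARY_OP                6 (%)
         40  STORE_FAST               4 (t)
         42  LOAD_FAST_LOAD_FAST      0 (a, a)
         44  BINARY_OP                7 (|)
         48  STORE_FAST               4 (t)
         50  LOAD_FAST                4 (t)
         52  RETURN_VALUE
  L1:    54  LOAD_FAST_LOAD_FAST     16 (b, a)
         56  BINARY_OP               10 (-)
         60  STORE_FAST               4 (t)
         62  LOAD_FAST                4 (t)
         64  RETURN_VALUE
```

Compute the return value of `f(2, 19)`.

17

LOAD_FAST_LOAD_FAST a,b → push 2,19. Stack: [2, 19]
BINARY_OP + → 2 + 19 = 21. Stack: [21]
STORE_FAST p → p=21. Stack: []
LOAD_FAST_LOAD_FAST b,b → push 19,19. Stack: [19, 19]
BINARY_OP - → 19 - 19 = 0. Stack: [0]
LOAD_CONST → push 1. Stack: [0, 1]
BINARY_OP >> → 0 >> 1 = 0. Stack: [0]
STORE_FAST q → q=0. Stack: []
LOAD_FAST_LOAD_FAST q,p → push 0,21. Stack: [0, 21]
COMPARE_OP bool(>=) → 0 vs 21 = False. Stack: [False]
POP_JUMP_IF_FALSE → pop False; jump. Stack: []
LOAD_FAST_LOAD_FAST b,a → push 19,2. Stack: [19, 2]
BINARY_OP - → 19 - 2 = 17. Stack: [17]
STORE_FAST t → t=17. Stack: []
LOAD_FAST t → push 17. Stack: [17]
RETURN_VALUE → return 17.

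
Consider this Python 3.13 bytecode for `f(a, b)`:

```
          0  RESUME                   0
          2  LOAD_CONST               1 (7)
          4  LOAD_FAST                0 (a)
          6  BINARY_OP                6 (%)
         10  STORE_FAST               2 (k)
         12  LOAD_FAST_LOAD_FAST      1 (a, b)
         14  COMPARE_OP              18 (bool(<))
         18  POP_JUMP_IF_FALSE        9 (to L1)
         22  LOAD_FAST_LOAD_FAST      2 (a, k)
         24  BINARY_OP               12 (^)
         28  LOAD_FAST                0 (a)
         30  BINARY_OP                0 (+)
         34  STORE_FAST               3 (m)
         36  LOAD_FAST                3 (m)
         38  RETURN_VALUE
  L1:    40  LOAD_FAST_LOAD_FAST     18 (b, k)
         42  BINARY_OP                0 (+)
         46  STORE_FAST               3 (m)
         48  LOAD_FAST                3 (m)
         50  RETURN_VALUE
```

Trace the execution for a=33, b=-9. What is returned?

LOAD_CONST → push 7. Stack: [7]
LOAD_FAST a → push 33. Stack: [7, 33]
BINARY_OP % → 7 % 33 = 7. Stack: [7]
STORE_FAST k → k=7. Stack: []
LOAD_FAST_LOAD_FAST a,b → push 33,-9. Stack: [33, -9]
COMPARE_OP bool(<) → 33 vs -9 = False. Stack: [False]
POP_JUMP_IF_FALSE → pop False; jump. Stack: []
LOAD_FAST_LOAD_FAST b,k → push -9,7. Stack: [-9, 7]
BINARY_OP + → -9 + 7 = -2. Stack: [-2]
STORE_FAST m → m=-2. Stack: []
LOAD_FAST m → push -2. Stack: [-2]
RETURN_VALUE → return -2.

-2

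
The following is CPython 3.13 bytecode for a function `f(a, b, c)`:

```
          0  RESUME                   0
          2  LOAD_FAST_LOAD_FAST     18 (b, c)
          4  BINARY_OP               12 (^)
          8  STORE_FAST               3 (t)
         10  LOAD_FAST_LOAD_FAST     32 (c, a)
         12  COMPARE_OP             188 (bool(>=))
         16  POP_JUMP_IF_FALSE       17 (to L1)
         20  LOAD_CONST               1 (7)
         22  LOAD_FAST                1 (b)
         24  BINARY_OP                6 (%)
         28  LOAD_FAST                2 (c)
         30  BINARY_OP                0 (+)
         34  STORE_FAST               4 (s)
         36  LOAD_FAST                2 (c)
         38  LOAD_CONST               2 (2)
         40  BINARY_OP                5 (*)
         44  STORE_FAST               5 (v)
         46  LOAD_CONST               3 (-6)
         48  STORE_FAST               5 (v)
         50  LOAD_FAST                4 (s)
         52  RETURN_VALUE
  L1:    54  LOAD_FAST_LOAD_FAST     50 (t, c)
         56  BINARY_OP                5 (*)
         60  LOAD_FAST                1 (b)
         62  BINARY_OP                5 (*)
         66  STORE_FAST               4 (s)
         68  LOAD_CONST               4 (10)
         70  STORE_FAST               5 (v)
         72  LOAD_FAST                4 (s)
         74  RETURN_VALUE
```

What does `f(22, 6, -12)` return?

1008

LOAD_FAST_LOAD_FAST b,c → push 6,-12. Stack: [6, -12]
BINARY_OP ^ → 6 ^ -12 = -14. Stack: [-14]
STORE_FAST t → t=-14. Stack: []
LOAD_FAST_LOAD_FAST c,a → push -12,22. Stack: [-12, 22]
COMPARE_OP bool(>=) → -12 vs 22 = False. Stack: [False]
POP_JUMP_IF_FALSE → pop False; jump. Stack: []
LOAD_FAST_LOAD_FAST t,c → push -14,-12. Stack: [-14, -12]
BINARY_OP * → -14 * -12 = 168. Stack: [168]
LOAD_FAST b → push 6. Stack: [168, 6]
BINARY_OP * → 168 * 6 = 1008. Stack: [1008]
STORE_FAST s → s=1008. Stack: []
LOAD_CONST → push 10. Stack: [10]
STORE_FAST v → v=10. Stack: []
LOAD_FAST s → push 1008. Stack: [1008]
RETURN_VALUE → return 1008.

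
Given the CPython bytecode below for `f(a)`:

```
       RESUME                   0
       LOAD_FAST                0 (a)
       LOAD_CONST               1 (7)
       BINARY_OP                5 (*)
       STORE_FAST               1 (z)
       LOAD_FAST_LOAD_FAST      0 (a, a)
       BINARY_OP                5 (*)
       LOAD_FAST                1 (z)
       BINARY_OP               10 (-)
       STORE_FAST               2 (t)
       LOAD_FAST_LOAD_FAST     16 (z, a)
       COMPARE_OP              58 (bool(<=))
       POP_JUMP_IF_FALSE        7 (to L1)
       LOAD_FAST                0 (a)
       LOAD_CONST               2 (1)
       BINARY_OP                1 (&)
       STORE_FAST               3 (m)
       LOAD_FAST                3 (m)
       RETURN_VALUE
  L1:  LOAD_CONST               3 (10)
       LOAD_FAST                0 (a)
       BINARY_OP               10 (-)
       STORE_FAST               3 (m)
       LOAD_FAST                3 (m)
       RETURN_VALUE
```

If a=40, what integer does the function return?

-30

LOAD_FAST a → push 40. Stack: [40]
LOAD_CONST → push 7. Stack: [40, 7]
BINARY_OP * → 40 * 7 = 280. Stack: [280]
STORE_FAST z → z=280. Stack: []
LOAD_FAST_LOAD_FAST a,a → push 40,40. Stack: [40, 40]
BINARY_OP * → 40 * 40 = 1600. Stack: [1600]
LOAD_FAST z → push 280. Stack: [1600, 280]
BINARY_OP - → 1600 - 280 = 1320. Stack: [1320]
STORE_FAST t → t=1320. Stack: []
LOAD_FAST_LOAD_FAST z,a → push 280,40. Stack: [280, 40]
COMPARE_OP bool(<=) → 280 vs 40 = False. Stack: [False]
POP_JUMP_IF_FALSE → pop False; jump. Stack: []
LOAD_CONST → push 10. Stack: [10]
LOAD_FAST a → push 40. Stack: [10, 40]
BINARY_OP - → 10 - 40 = -30. Stack: [-30]
STORE_FAST m → m=-30. Stack: []
LOAD_FAST m → push -30. Stack: [-30]
RETURN_VALUE → return -30.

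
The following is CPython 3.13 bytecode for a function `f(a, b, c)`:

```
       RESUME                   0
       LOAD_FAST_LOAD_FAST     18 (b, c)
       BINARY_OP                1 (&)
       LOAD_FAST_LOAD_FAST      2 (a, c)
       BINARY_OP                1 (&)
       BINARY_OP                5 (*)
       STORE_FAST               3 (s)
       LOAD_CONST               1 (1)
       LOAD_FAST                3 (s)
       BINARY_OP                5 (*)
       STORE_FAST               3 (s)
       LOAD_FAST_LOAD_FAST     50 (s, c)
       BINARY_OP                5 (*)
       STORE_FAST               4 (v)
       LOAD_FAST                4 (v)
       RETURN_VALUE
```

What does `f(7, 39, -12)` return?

-1728

LOAD_FAST_LOAD_FAST b,c → push 39,-12. Stack: [39, -12]
BINARY_OP & → 39 & -12 = 36. Stack: [36]
LOAD_FAST_LOAD_FAST a,c → push 7,-12. Stack: [36, 7, -12]
BINARY_OP & → 7 & -12 = 4. Stack: [36, 4]
BINARY_OP * → 36 * 4 = 144. Stack: [144]
STORE_FAST s → s=144. Stack: []
LOAD_CONST → push 1. Stack: [1]
LOAD_FAST s → push 144. Stack: [1, 144]
BINARY_OP * → 1 * 144 = 144. Stack: [144]
STORE_FAST s → s=144. Stack: []
LOAD_FAST_LOAD_FAST s,c → push 144,-12. Stack: [144, -12]
BINARY_OP * → 144 * -12 = -1728. Stack: [-1728]
STORE_FAST v → v=-1728. Stack: []
LOAD_FAST v → push -1728. Stack: [-1728]
RETURN_VALUE → return -1728.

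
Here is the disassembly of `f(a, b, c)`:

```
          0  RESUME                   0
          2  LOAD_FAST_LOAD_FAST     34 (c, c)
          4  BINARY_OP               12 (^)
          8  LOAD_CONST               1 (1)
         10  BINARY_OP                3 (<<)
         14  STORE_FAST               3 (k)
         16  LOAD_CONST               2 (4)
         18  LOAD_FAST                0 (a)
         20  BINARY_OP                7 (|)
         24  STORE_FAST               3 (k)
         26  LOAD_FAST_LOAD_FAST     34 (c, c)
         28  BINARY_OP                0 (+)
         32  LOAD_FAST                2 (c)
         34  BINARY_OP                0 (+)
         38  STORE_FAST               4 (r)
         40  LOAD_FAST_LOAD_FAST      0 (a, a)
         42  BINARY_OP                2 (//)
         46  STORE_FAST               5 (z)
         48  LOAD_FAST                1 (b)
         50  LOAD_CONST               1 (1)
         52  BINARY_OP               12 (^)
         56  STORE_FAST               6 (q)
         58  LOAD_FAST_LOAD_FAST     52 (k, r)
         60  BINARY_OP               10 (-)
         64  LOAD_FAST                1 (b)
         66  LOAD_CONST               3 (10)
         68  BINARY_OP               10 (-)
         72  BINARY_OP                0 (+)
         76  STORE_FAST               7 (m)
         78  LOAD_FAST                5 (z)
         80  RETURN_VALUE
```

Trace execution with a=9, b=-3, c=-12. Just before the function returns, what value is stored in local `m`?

36

LOAD_FAST_LOAD_FAST c,c → push -12,-12. Stack: [-12, -12]
BINARY_OP ^ → -12 ^ -12 = 0. Stack: [0]
LOAD_CONST → push 1. Stack: [0, 1]
BINARY_OP << → 0 << 1 = 0. Stack: [0]
STORE_FAST k → k=0. Stack: []
LOAD_CONST → push 4. Stack: [4]
LOAD_FAST a → push 9. Stack: [4, 9]
BINARY_OP | → 4 | 9 = 13. Stack: [13]
STORE_FAST k → k=13. Stack: []
LOAD_FAST_LOAD_FAST c,c → push -12,-12. Stack: [-12, -12]
BINARY_OP + → -12 + -12 = -24. Stack: [-24]
LOAD_FAST c → push -12. Stack: [-24, -12]
BINARY_OP + → -24 + -12 = -36. Stack: [-36]
STORE_FAST r → r=-36. Stack: []
LOAD_FAST_LOAD_FAST a,a → push 9,9. Stack: [9, 9]
BINARY_OP // → 9 // 9 = 1. Stack: [1]
STORE_FAST z → z=1. Stack: []
LOAD_FAST b → push -3. Stack: [-3]
LOAD_CONST → push 1. Stack: [-3, 1]
BINARY_OP ^ → -3 ^ 1 = -4. Stack: [-4]
STORE_FAST q → q=-4. Stack: []
LOAD_FAST_LOAD_FAST k,r → push 13,-36. Stack: [13, -36]
BINARY_OP - → 13 - -36 = 49. Stack: [49]
LOAD_FAST b → push -3. Stack: [49, -3]
LOAD_CONST → push 10. Stack: [49, -3, 10]
BINARY_OP - → -3 - 10 = -13. Stack: [49, -13]
BINARY_OP + → 49 + -13 = 36. Stack: [36]
STORE_FAST m → m=36. Stack: []
LOAD_FAST z → push 1. Stack: [1]
RETURN_VALUE → return 1.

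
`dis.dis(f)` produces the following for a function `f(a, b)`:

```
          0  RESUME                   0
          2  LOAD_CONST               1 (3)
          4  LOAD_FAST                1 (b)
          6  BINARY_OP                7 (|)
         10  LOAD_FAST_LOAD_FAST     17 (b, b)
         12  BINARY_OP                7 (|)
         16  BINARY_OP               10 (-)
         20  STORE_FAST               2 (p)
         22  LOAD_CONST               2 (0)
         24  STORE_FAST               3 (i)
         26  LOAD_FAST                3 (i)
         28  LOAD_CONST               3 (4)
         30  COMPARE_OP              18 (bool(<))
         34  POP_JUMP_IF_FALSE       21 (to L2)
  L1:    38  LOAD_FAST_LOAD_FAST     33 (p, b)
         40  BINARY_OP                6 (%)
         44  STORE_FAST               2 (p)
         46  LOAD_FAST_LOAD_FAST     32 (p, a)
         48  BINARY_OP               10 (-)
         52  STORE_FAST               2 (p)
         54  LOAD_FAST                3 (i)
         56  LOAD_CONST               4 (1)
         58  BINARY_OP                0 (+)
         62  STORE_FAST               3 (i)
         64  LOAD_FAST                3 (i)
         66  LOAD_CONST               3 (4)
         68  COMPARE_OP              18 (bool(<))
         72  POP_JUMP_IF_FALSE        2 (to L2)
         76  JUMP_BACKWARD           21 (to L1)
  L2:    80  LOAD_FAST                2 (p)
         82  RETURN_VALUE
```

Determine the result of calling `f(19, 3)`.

-19

LOAD_CONST → push 3
LOAD_FAST b → push 3
BINARY_OP | → 3 | 3 = 3
LOAD_FAST_LOAD_FAST b,b → push 3,3
BINARY_OP | → 3 | 3 = 3
BINARY_OP - → 3 - 3 = 0
STORE_FAST p → p=0
LOAD_CONST → push 0
STORE_FAST i → i=0
LOAD_FAST i → push 0
LOAD_CONST → push 4
COMPARE_OP bool(<) → 0 vs 4 = True
POP_JUMP_IF_FALSE → pop True; no jump
LOAD_FAST_LOAD_FAST p,b → push 0,3
BINARY_OP % → 0 % 3 = 0
STORE_FAST p → p=0
LOAD_FAST_LOAD_FAST p,a → push 0,19
BINARY_OP - → 0 - 19 = -19
STORE_FAST p → p=-19
LOAD_FAST i → push 0
LOAD_CONST → push 1
BINARY_OP + → 0 + 1 = 1
STORE_FAST i → i=1
LOAD_FAST i → push 1
LOAD_CONST → push 4
COMPARE_OP bool(<) → 1 vs 4 = True
POP_JUMP_IF_FALSE → pop True; no jump
LOAD_FAST_LOAD_FAST p,b → push -19,3
BINARY_OP % → -19 % 3 = 2
STORE_FAST p → p=2
LOAD_FAST_LOAD_FAST p,a → push 2,19
BINARY_OP - → 2 - 19 = -17
STORE_FAST p → p=-17
LOAD_FAST i → push 1
LOAD_CONST → push 1
BINARY_OP + → 1 + 1 = 2
STORE_FAST i → i=2
LOAD_FAST i → push 2
LOAD_CONST → push 4
COMPARE_OP bool(<) → 2 vs 4 = True
POP_JUMP_IF_FALSE → pop True; no jump
LOAD_FAST_LOAD_FAST p,b → push -17,3
BINARY_OP % → -17 % 3 = 1
STORE_FAST p → p=1
LOAD_FAST_LOAD_FAST p,a → push 1,19
BINARY_OP - → 1 - 19 = -18
STORE_FAST p → p=-18
LOAD_FAST i → push 2
LOAD_CONST → push 1
BINARY_OP + → 2 + 1 = 3
STORE_FAST i → i=3
LOAD_FAST i → push 3
LOAD_CONST → push 4
COMPARE_OP bool(<) → 3 vs 4 = True
POP_JUMP_IF_FALSE → pop True; no jump
LOAD_FAST_LOAD_FAST p,b → push -18,3
BINARY_OP % → -18 % 3 = 0
STORE_FAST p → p=0
LOAD_FAST_LOAD_FAST p,a → push 0,19
BINARY_OP - → 0 - 19 = -19
STORE_FAST p → p=-19
LOAD_FAST i → push 3
LOAD_CONST → push 1
BINARY_OP + → 3 + 1 = 4
STORE_FAST i → i=4
LOAD_FAST i → push 4
LOAD_CONST → push 4
COMPARE_OP bool(<) → 4 vs 4 = False
POP_JUMP_IF_FALSE → pop False; jump
LOAD_FAST p → push -19
RETURN_VALUE → return -19.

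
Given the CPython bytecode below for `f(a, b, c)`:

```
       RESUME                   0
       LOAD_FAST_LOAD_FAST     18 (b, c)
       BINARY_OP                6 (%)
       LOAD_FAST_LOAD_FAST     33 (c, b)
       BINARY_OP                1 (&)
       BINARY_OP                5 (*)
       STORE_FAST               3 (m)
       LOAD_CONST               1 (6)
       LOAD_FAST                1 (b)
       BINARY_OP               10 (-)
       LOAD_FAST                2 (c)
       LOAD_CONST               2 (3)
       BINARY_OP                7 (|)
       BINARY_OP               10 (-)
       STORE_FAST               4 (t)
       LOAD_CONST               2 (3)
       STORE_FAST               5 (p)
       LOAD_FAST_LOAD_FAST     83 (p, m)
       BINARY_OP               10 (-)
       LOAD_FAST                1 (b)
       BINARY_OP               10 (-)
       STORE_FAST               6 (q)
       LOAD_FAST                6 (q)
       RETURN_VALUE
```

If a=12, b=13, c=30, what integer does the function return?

-166

LOAD_FAST_LOAD_FAST b,c → push 13,30. Stack: [13, 30]
BINARY_OP % → 13 % 30 = 13. Stack: [13]
LOAD_FAST_LOAD_FAST c,b → push 30,13. Stack: [13, 30, 13]
BINARY_OP & → 30 & 13 = 12. Stack: [13, 12]
BINARY_OP * → 13 * 12 = 156. Stack: [156]
STORE_FAST m → m=156. Stack: []
LOAD_CONST → push 6. Stack: [6]
LOAD_FAST b → push 13. Stack: [6, 13]
BINARY_OP - → 6 - 13 = -7. Stack: [-7]
LOAD_FAST c → push 30. Stack: [-7, 30]
LOAD_CONST → push 3. Stack: [-7, 30, 3]
BINARY_OP | → 30 | 3 = 31. Stack: [-7, 31]
BINARY_OP - → -7 - 31 = -38. Stack: [-38]
STORE_FAST t → t=-38. Stack: []
LOAD_CONST → push 3. Stack: [3]
STORE_FAST p → p=3. Stack: []
LOAD_FAST_LOAD_FAST p,m → push 3,156. Stack: [3, 156]
BINARY_OP - → 3 - 156 = -153. Stack: [-153]
LOAD_FAST b → push 13. Stack: [-153, 13]
BINARY_OP - → -153 - 13 = -166. Stack: [-166]
STORE_FAST q → q=-166. Stack: []
LOAD_FAST q → push -166. Stack: [-166]
RETURN_VALUE → return -166.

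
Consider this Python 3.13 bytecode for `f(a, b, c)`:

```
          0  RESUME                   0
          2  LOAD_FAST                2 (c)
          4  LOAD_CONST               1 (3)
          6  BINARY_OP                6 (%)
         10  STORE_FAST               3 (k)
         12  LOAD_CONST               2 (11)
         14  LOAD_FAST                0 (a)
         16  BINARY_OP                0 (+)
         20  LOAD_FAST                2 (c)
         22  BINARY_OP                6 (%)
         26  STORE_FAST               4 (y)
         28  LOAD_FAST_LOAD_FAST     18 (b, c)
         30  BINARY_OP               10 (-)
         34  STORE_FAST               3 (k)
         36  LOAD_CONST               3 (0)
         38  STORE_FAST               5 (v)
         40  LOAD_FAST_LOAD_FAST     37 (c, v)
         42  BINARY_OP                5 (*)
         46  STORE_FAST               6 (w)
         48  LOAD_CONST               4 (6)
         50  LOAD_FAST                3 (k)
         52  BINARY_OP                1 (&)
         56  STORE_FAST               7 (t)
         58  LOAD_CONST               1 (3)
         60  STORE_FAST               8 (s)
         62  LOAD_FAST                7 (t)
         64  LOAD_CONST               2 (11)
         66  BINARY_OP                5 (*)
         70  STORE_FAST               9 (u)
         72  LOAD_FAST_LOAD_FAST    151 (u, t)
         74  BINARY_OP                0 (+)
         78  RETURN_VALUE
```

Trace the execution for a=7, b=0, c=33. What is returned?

LOAD_FAST c → push 33. Stack: [33]
LOAD_CONST → push 3. Stack: [33, 3]
BINARY_OP % → 33 % 3 = 0. Stack: [0]
STORE_FAST k → k=0. Stack: []
LOAD_CONST → push 11. Stack: [11]
LOAD_FAST a → push 7. Stack: [11, 7]
BINARY_OP + → 11 + 7 = 18. Stack: [18]
LOAD_FAST c → push 33. Stack: [18, 33]
BINARY_OP % → 18 % 33 = 18. Stack: [18]
STORE_FAST y → y=18. Stack: []
LOAD_FAST_LOAD_FAST b,c → push 0,33. Stack: [0, 33]
BINARY_OP - → 0 - 33 = -33. Stack: [-33]
STORE_FAST k → k=-33. Stack: []
LOAD_CONST → push 0. Stack: [0]
STORE_FAST v → v=0. Stack: []
LOAD_FAST_LOAD_FAST c,v → push 33,0. Stack: [33, 0]
BINARY_OP * → 33 * 0 = 0. Stack: [0]
STORE_FAST w → w=0. Stack: []
LOAD_CONST → push 6. Stack: [6]
LOAD_FAST k → push -33. Stack: [6, -33]
BINARY_OP & → 6 & -33 = 6. Stack: [6]
STORE_FAST t → t=6. Stack: []
LOAD_CONST → push 3. Stack: [3]
STORE_FAST s → s=3. Stack: []
LOAD_FAST t → push 6. Stack: [6]
LOAD_CONST → push 11. Stack: [6, 11]
BINARY_OP * → 6 * 11 = 66. Stack: [66]
STORE_FAST u → u=66. Stack: []
LOAD_FAST_LOAD_FAST u,t → push 66,6. Stack: [66, 6]
BINARY_OP + → 66 + 6 = 72. Stack: [72]
RETURN_VALUE → return 72.

72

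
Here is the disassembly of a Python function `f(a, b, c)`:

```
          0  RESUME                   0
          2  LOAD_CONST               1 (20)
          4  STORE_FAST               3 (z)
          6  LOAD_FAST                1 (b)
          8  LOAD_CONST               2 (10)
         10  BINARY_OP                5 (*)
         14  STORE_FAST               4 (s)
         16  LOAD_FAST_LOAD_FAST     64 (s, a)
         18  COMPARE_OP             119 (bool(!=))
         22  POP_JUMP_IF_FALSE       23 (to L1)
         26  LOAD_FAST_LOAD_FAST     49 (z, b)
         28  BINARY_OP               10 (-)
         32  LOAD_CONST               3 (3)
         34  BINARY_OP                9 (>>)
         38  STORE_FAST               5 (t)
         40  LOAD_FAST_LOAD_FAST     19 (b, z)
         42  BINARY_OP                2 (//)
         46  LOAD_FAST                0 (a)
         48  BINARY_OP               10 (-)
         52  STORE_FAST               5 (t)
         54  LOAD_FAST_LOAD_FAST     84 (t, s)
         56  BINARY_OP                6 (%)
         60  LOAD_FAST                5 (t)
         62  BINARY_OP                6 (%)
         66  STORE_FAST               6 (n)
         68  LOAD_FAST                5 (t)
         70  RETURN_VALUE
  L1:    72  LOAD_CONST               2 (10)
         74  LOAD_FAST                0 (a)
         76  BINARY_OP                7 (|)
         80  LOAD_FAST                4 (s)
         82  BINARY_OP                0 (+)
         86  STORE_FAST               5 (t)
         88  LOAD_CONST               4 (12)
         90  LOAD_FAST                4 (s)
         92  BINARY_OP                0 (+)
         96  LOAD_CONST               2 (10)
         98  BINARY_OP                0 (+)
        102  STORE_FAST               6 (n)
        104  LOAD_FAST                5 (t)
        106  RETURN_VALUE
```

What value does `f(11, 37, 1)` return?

-10

LOAD_CONST → push 20. Stack: [20]
STORE_FAST z → z=20. Stack: []
LOAD_FAST b → push 37. Stack: [37]
LOAD_CONST → push 10. Stack: [37, 10]
BINARY_OP * → 37 * 10 = 370. Stack: [370]
STORE_FAST s → s=370. Stack: []
LOAD_FAST_LOAD_FAST s,a → push 370,11. Stack: [370, 11]
COMPARE_OP bool(!=) → 370 vs 11 = True. Stack: [True]
POP_JUMP_IF_FALSE → pop True; no jump. Stack: []
LOAD_FAST_LOAD_FAST z,b → push 20,37. Stack: [20, 37]
BINARY_OP - → 20 - 37 = -17. Stack: [-17]
LOAD_CONST → push 3. Stack: [-17, 3]
BINARY_OP >> → -17 >> 3 = -3. Stack: [-3]
STORE_FAST t → t=-3. Stack: []
LOAD_FAST_LOAD_FAST b,z → push 37,20. Stack: [37, 20]
BINARY_OP // → 37 // 20 = 1. Stack: [1]
LOAD_FAST a → push 11. Stack: [1, 11]
BINARY_OP - → 1 - 11 = -10. Stack: [-10]
STORE_FAST t → t=-10. Stack: []
LOAD_FAST_LOAD_FAST t,s → push -10,370. Stack: [-10, 370]
BINARY_OP % → -10 % 370 = 360. Stack: [360]
LOAD_FAST t → push -10. Stack: [360, -10]
BINARY_OP % → 360 % -10 = 0. Stack: [0]
STORE_FAST n → n=0. Stack: []
LOAD_FAST t → push -10. Stack: [-10]
RETURN_VALUE → return -10.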